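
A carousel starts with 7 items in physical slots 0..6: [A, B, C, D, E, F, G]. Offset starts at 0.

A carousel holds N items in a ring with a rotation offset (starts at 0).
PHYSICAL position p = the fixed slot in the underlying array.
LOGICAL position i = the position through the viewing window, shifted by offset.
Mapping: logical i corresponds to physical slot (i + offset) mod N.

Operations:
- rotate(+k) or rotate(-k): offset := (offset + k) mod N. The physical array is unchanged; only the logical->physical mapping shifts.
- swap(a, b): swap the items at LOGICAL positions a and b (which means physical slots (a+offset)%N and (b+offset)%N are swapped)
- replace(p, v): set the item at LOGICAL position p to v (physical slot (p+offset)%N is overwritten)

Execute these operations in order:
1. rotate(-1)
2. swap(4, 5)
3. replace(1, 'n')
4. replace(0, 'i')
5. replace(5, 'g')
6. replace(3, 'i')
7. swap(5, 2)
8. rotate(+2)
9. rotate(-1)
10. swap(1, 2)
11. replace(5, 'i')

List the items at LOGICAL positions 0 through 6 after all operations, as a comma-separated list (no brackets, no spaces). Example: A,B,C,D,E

After op 1 (rotate(-1)): offset=6, physical=[A,B,C,D,E,F,G], logical=[G,A,B,C,D,E,F]
After op 2 (swap(4, 5)): offset=6, physical=[A,B,C,E,D,F,G], logical=[G,A,B,C,E,D,F]
After op 3 (replace(1, 'n')): offset=6, physical=[n,B,C,E,D,F,G], logical=[G,n,B,C,E,D,F]
After op 4 (replace(0, 'i')): offset=6, physical=[n,B,C,E,D,F,i], logical=[i,n,B,C,E,D,F]
After op 5 (replace(5, 'g')): offset=6, physical=[n,B,C,E,g,F,i], logical=[i,n,B,C,E,g,F]
After op 6 (replace(3, 'i')): offset=6, physical=[n,B,i,E,g,F,i], logical=[i,n,B,i,E,g,F]
After op 7 (swap(5, 2)): offset=6, physical=[n,g,i,E,B,F,i], logical=[i,n,g,i,E,B,F]
After op 8 (rotate(+2)): offset=1, physical=[n,g,i,E,B,F,i], logical=[g,i,E,B,F,i,n]
After op 9 (rotate(-1)): offset=0, physical=[n,g,i,E,B,F,i], logical=[n,g,i,E,B,F,i]
After op 10 (swap(1, 2)): offset=0, physical=[n,i,g,E,B,F,i], logical=[n,i,g,E,B,F,i]
After op 11 (replace(5, 'i')): offset=0, physical=[n,i,g,E,B,i,i], logical=[n,i,g,E,B,i,i]

Answer: n,i,g,E,B,i,i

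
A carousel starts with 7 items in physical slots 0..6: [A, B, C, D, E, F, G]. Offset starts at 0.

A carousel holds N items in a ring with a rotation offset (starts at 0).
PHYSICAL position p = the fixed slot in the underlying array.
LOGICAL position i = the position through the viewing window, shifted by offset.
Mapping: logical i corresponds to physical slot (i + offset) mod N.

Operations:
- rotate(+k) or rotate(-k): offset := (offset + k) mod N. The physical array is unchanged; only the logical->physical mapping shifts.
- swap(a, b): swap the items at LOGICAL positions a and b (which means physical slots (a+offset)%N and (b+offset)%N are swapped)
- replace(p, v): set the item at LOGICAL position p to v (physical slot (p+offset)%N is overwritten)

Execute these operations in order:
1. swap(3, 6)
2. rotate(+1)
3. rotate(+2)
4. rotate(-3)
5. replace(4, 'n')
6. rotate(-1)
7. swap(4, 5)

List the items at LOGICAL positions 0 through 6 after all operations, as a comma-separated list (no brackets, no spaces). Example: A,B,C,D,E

Answer: D,A,B,C,n,G,F

Derivation:
After op 1 (swap(3, 6)): offset=0, physical=[A,B,C,G,E,F,D], logical=[A,B,C,G,E,F,D]
After op 2 (rotate(+1)): offset=1, physical=[A,B,C,G,E,F,D], logical=[B,C,G,E,F,D,A]
After op 3 (rotate(+2)): offset=3, physical=[A,B,C,G,E,F,D], logical=[G,E,F,D,A,B,C]
After op 4 (rotate(-3)): offset=0, physical=[A,B,C,G,E,F,D], logical=[A,B,C,G,E,F,D]
After op 5 (replace(4, 'n')): offset=0, physical=[A,B,C,G,n,F,D], logical=[A,B,C,G,n,F,D]
After op 6 (rotate(-1)): offset=6, physical=[A,B,C,G,n,F,D], logical=[D,A,B,C,G,n,F]
After op 7 (swap(4, 5)): offset=6, physical=[A,B,C,n,G,F,D], logical=[D,A,B,C,n,G,F]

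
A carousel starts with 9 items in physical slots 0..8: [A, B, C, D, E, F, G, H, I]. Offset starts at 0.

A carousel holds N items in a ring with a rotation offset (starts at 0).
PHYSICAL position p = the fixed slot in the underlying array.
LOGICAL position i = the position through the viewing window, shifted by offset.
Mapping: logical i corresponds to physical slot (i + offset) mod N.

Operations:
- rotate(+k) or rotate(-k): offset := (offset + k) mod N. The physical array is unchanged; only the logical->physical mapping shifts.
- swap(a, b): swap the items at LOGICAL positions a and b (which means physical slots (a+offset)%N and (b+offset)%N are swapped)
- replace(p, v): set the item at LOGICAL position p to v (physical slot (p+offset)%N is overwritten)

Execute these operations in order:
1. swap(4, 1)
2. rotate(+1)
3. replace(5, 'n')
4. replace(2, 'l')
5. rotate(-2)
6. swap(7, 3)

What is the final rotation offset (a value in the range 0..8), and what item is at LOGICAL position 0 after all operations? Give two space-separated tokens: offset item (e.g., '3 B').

Answer: 8 I

Derivation:
After op 1 (swap(4, 1)): offset=0, physical=[A,E,C,D,B,F,G,H,I], logical=[A,E,C,D,B,F,G,H,I]
After op 2 (rotate(+1)): offset=1, physical=[A,E,C,D,B,F,G,H,I], logical=[E,C,D,B,F,G,H,I,A]
After op 3 (replace(5, 'n')): offset=1, physical=[A,E,C,D,B,F,n,H,I], logical=[E,C,D,B,F,n,H,I,A]
After op 4 (replace(2, 'l')): offset=1, physical=[A,E,C,l,B,F,n,H,I], logical=[E,C,l,B,F,n,H,I,A]
After op 5 (rotate(-2)): offset=8, physical=[A,E,C,l,B,F,n,H,I], logical=[I,A,E,C,l,B,F,n,H]
After op 6 (swap(7, 3)): offset=8, physical=[A,E,n,l,B,F,C,H,I], logical=[I,A,E,n,l,B,F,C,H]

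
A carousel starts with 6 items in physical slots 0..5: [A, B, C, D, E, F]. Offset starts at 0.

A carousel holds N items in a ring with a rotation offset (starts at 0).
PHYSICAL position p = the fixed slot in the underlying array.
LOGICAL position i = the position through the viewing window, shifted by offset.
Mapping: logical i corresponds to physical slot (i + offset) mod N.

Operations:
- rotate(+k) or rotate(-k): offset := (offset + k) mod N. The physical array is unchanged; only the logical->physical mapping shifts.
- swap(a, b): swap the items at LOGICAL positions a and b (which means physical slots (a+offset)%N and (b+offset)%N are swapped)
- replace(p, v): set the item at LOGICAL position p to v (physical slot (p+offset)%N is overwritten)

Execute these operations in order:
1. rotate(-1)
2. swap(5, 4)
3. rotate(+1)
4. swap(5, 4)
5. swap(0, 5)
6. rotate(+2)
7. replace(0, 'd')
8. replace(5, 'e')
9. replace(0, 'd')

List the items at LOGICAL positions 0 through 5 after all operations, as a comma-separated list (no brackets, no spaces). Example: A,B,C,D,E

Answer: d,E,F,A,D,e

Derivation:
After op 1 (rotate(-1)): offset=5, physical=[A,B,C,D,E,F], logical=[F,A,B,C,D,E]
After op 2 (swap(5, 4)): offset=5, physical=[A,B,C,E,D,F], logical=[F,A,B,C,E,D]
After op 3 (rotate(+1)): offset=0, physical=[A,B,C,E,D,F], logical=[A,B,C,E,D,F]
After op 4 (swap(5, 4)): offset=0, physical=[A,B,C,E,F,D], logical=[A,B,C,E,F,D]
After op 5 (swap(0, 5)): offset=0, physical=[D,B,C,E,F,A], logical=[D,B,C,E,F,A]
After op 6 (rotate(+2)): offset=2, physical=[D,B,C,E,F,A], logical=[C,E,F,A,D,B]
After op 7 (replace(0, 'd')): offset=2, physical=[D,B,d,E,F,A], logical=[d,E,F,A,D,B]
After op 8 (replace(5, 'e')): offset=2, physical=[D,e,d,E,F,A], logical=[d,E,F,A,D,e]
After op 9 (replace(0, 'd')): offset=2, physical=[D,e,d,E,F,A], logical=[d,E,F,A,D,e]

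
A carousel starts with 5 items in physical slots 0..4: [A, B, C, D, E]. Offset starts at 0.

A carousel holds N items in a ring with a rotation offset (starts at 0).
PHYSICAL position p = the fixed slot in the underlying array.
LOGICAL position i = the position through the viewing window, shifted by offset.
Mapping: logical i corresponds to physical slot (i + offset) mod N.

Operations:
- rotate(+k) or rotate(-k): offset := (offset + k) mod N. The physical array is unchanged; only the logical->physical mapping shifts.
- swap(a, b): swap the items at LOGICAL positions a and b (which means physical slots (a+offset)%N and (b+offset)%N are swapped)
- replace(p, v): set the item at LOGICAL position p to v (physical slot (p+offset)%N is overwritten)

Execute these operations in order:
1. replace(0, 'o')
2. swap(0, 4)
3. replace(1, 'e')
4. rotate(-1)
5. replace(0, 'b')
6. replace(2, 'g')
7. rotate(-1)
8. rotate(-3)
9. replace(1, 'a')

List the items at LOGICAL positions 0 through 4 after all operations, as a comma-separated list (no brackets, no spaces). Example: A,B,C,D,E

After op 1 (replace(0, 'o')): offset=0, physical=[o,B,C,D,E], logical=[o,B,C,D,E]
After op 2 (swap(0, 4)): offset=0, physical=[E,B,C,D,o], logical=[E,B,C,D,o]
After op 3 (replace(1, 'e')): offset=0, physical=[E,e,C,D,o], logical=[E,e,C,D,o]
After op 4 (rotate(-1)): offset=4, physical=[E,e,C,D,o], logical=[o,E,e,C,D]
After op 5 (replace(0, 'b')): offset=4, physical=[E,e,C,D,b], logical=[b,E,e,C,D]
After op 6 (replace(2, 'g')): offset=4, physical=[E,g,C,D,b], logical=[b,E,g,C,D]
After op 7 (rotate(-1)): offset=3, physical=[E,g,C,D,b], logical=[D,b,E,g,C]
After op 8 (rotate(-3)): offset=0, physical=[E,g,C,D,b], logical=[E,g,C,D,b]
After op 9 (replace(1, 'a')): offset=0, physical=[E,a,C,D,b], logical=[E,a,C,D,b]

Answer: E,a,C,D,b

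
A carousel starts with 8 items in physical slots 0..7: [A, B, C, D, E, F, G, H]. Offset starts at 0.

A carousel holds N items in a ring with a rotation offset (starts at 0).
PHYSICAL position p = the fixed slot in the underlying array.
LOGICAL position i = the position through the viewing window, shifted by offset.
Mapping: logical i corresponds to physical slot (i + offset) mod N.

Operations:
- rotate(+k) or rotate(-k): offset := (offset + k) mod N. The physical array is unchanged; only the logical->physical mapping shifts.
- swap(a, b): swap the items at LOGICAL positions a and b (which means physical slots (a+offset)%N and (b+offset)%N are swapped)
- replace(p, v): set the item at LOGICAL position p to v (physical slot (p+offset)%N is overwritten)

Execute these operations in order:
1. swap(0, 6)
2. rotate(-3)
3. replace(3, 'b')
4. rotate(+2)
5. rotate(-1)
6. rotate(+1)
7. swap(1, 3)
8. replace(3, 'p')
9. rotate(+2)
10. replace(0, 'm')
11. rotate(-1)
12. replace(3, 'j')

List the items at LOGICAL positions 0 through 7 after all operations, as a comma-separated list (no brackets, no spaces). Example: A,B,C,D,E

Answer: C,m,p,j,E,F,A,H

Derivation:
After op 1 (swap(0, 6)): offset=0, physical=[G,B,C,D,E,F,A,H], logical=[G,B,C,D,E,F,A,H]
After op 2 (rotate(-3)): offset=5, physical=[G,B,C,D,E,F,A,H], logical=[F,A,H,G,B,C,D,E]
After op 3 (replace(3, 'b')): offset=5, physical=[b,B,C,D,E,F,A,H], logical=[F,A,H,b,B,C,D,E]
After op 4 (rotate(+2)): offset=7, physical=[b,B,C,D,E,F,A,H], logical=[H,b,B,C,D,E,F,A]
After op 5 (rotate(-1)): offset=6, physical=[b,B,C,D,E,F,A,H], logical=[A,H,b,B,C,D,E,F]
After op 6 (rotate(+1)): offset=7, physical=[b,B,C,D,E,F,A,H], logical=[H,b,B,C,D,E,F,A]
After op 7 (swap(1, 3)): offset=7, physical=[C,B,b,D,E,F,A,H], logical=[H,C,B,b,D,E,F,A]
After op 8 (replace(3, 'p')): offset=7, physical=[C,B,p,D,E,F,A,H], logical=[H,C,B,p,D,E,F,A]
After op 9 (rotate(+2)): offset=1, physical=[C,B,p,D,E,F,A,H], logical=[B,p,D,E,F,A,H,C]
After op 10 (replace(0, 'm')): offset=1, physical=[C,m,p,D,E,F,A,H], logical=[m,p,D,E,F,A,H,C]
After op 11 (rotate(-1)): offset=0, physical=[C,m,p,D,E,F,A,H], logical=[C,m,p,D,E,F,A,H]
After op 12 (replace(3, 'j')): offset=0, physical=[C,m,p,j,E,F,A,H], logical=[C,m,p,j,E,F,A,H]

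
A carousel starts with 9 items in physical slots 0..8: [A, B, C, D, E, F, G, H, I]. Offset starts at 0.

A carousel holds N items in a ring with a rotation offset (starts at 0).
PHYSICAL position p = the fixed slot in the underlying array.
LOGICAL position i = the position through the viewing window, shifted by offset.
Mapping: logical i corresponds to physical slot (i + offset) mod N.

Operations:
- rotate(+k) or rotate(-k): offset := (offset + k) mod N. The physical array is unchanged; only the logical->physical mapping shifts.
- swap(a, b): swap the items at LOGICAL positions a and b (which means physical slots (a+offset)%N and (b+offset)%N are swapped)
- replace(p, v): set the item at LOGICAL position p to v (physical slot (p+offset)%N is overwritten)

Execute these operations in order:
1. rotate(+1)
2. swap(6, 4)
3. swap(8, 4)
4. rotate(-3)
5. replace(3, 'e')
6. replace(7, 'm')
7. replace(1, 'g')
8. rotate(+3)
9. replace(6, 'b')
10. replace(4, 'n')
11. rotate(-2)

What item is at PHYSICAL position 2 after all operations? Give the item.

After op 1 (rotate(+1)): offset=1, physical=[A,B,C,D,E,F,G,H,I], logical=[B,C,D,E,F,G,H,I,A]
After op 2 (swap(6, 4)): offset=1, physical=[A,B,C,D,E,H,G,F,I], logical=[B,C,D,E,H,G,F,I,A]
After op 3 (swap(8, 4)): offset=1, physical=[H,B,C,D,E,A,G,F,I], logical=[B,C,D,E,A,G,F,I,H]
After op 4 (rotate(-3)): offset=7, physical=[H,B,C,D,E,A,G,F,I], logical=[F,I,H,B,C,D,E,A,G]
After op 5 (replace(3, 'e')): offset=7, physical=[H,e,C,D,E,A,G,F,I], logical=[F,I,H,e,C,D,E,A,G]
After op 6 (replace(7, 'm')): offset=7, physical=[H,e,C,D,E,m,G,F,I], logical=[F,I,H,e,C,D,E,m,G]
After op 7 (replace(1, 'g')): offset=7, physical=[H,e,C,D,E,m,G,F,g], logical=[F,g,H,e,C,D,E,m,G]
After op 8 (rotate(+3)): offset=1, physical=[H,e,C,D,E,m,G,F,g], logical=[e,C,D,E,m,G,F,g,H]
After op 9 (replace(6, 'b')): offset=1, physical=[H,e,C,D,E,m,G,b,g], logical=[e,C,D,E,m,G,b,g,H]
After op 10 (replace(4, 'n')): offset=1, physical=[H,e,C,D,E,n,G,b,g], logical=[e,C,D,E,n,G,b,g,H]
After op 11 (rotate(-2)): offset=8, physical=[H,e,C,D,E,n,G,b,g], logical=[g,H,e,C,D,E,n,G,b]

Answer: C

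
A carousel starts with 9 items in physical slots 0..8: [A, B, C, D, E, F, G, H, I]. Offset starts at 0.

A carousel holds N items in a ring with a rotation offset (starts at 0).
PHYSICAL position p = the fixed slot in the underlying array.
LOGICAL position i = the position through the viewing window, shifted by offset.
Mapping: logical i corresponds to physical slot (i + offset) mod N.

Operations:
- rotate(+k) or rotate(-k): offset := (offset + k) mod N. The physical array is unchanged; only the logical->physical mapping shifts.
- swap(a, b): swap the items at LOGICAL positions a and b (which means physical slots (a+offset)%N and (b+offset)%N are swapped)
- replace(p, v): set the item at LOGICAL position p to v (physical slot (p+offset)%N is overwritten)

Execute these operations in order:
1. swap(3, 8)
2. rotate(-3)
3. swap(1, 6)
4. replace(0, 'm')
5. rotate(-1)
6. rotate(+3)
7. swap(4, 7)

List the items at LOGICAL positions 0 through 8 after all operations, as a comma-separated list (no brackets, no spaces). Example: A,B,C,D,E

Answer: D,A,B,C,m,E,F,H,I

Derivation:
After op 1 (swap(3, 8)): offset=0, physical=[A,B,C,I,E,F,G,H,D], logical=[A,B,C,I,E,F,G,H,D]
After op 2 (rotate(-3)): offset=6, physical=[A,B,C,I,E,F,G,H,D], logical=[G,H,D,A,B,C,I,E,F]
After op 3 (swap(1, 6)): offset=6, physical=[A,B,C,H,E,F,G,I,D], logical=[G,I,D,A,B,C,H,E,F]
After op 4 (replace(0, 'm')): offset=6, physical=[A,B,C,H,E,F,m,I,D], logical=[m,I,D,A,B,C,H,E,F]
After op 5 (rotate(-1)): offset=5, physical=[A,B,C,H,E,F,m,I,D], logical=[F,m,I,D,A,B,C,H,E]
After op 6 (rotate(+3)): offset=8, physical=[A,B,C,H,E,F,m,I,D], logical=[D,A,B,C,H,E,F,m,I]
After op 7 (swap(4, 7)): offset=8, physical=[A,B,C,m,E,F,H,I,D], logical=[D,A,B,C,m,E,F,H,I]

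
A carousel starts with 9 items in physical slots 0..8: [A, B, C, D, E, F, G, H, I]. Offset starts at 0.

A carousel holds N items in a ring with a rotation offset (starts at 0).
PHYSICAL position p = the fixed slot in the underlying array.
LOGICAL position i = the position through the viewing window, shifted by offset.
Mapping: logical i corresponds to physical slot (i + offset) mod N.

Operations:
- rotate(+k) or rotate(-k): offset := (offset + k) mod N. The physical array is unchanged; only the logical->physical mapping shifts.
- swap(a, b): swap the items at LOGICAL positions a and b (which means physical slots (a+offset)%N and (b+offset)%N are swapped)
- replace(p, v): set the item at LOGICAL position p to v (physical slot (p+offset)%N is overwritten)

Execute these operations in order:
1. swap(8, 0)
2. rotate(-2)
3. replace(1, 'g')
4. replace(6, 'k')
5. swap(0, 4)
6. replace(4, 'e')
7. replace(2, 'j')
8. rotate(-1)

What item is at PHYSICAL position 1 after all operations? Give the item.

Answer: B

Derivation:
After op 1 (swap(8, 0)): offset=0, physical=[I,B,C,D,E,F,G,H,A], logical=[I,B,C,D,E,F,G,H,A]
After op 2 (rotate(-2)): offset=7, physical=[I,B,C,D,E,F,G,H,A], logical=[H,A,I,B,C,D,E,F,G]
After op 3 (replace(1, 'g')): offset=7, physical=[I,B,C,D,E,F,G,H,g], logical=[H,g,I,B,C,D,E,F,G]
After op 4 (replace(6, 'k')): offset=7, physical=[I,B,C,D,k,F,G,H,g], logical=[H,g,I,B,C,D,k,F,G]
After op 5 (swap(0, 4)): offset=7, physical=[I,B,H,D,k,F,G,C,g], logical=[C,g,I,B,H,D,k,F,G]
After op 6 (replace(4, 'e')): offset=7, physical=[I,B,e,D,k,F,G,C,g], logical=[C,g,I,B,e,D,k,F,G]
After op 7 (replace(2, 'j')): offset=7, physical=[j,B,e,D,k,F,G,C,g], logical=[C,g,j,B,e,D,k,F,G]
After op 8 (rotate(-1)): offset=6, physical=[j,B,e,D,k,F,G,C,g], logical=[G,C,g,j,B,e,D,k,F]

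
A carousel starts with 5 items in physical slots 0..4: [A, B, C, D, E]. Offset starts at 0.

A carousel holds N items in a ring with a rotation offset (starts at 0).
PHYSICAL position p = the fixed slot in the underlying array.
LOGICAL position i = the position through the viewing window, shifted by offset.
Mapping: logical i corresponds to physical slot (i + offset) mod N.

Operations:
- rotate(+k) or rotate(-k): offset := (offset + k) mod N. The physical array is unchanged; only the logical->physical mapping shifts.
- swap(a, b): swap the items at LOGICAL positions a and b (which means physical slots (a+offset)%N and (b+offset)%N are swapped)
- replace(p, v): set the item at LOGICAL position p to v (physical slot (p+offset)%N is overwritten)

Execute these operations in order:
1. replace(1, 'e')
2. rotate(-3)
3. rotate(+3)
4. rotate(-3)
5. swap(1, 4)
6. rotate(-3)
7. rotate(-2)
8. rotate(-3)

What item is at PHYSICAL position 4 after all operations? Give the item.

After op 1 (replace(1, 'e')): offset=0, physical=[A,e,C,D,E], logical=[A,e,C,D,E]
After op 2 (rotate(-3)): offset=2, physical=[A,e,C,D,E], logical=[C,D,E,A,e]
After op 3 (rotate(+3)): offset=0, physical=[A,e,C,D,E], logical=[A,e,C,D,E]
After op 4 (rotate(-3)): offset=2, physical=[A,e,C,D,E], logical=[C,D,E,A,e]
After op 5 (swap(1, 4)): offset=2, physical=[A,D,C,e,E], logical=[C,e,E,A,D]
After op 6 (rotate(-3)): offset=4, physical=[A,D,C,e,E], logical=[E,A,D,C,e]
After op 7 (rotate(-2)): offset=2, physical=[A,D,C,e,E], logical=[C,e,E,A,D]
After op 8 (rotate(-3)): offset=4, physical=[A,D,C,e,E], logical=[E,A,D,C,e]

Answer: E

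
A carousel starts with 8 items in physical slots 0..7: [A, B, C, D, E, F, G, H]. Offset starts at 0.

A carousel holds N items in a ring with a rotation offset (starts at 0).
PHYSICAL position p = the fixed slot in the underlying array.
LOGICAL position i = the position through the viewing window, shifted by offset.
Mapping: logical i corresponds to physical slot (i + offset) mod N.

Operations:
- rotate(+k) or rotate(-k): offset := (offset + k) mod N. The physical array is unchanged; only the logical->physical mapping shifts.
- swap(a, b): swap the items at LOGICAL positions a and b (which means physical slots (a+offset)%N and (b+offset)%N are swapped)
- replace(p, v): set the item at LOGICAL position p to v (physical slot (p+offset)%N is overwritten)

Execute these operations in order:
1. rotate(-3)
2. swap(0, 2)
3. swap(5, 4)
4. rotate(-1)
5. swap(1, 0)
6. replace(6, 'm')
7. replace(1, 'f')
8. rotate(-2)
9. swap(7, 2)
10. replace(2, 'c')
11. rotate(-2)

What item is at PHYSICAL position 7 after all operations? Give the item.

Answer: F

Derivation:
After op 1 (rotate(-3)): offset=5, physical=[A,B,C,D,E,F,G,H], logical=[F,G,H,A,B,C,D,E]
After op 2 (swap(0, 2)): offset=5, physical=[A,B,C,D,E,H,G,F], logical=[H,G,F,A,B,C,D,E]
After op 3 (swap(5, 4)): offset=5, physical=[A,C,B,D,E,H,G,F], logical=[H,G,F,A,C,B,D,E]
After op 4 (rotate(-1)): offset=4, physical=[A,C,B,D,E,H,G,F], logical=[E,H,G,F,A,C,B,D]
After op 5 (swap(1, 0)): offset=4, physical=[A,C,B,D,H,E,G,F], logical=[H,E,G,F,A,C,B,D]
After op 6 (replace(6, 'm')): offset=4, physical=[A,C,m,D,H,E,G,F], logical=[H,E,G,F,A,C,m,D]
After op 7 (replace(1, 'f')): offset=4, physical=[A,C,m,D,H,f,G,F], logical=[H,f,G,F,A,C,m,D]
After op 8 (rotate(-2)): offset=2, physical=[A,C,m,D,H,f,G,F], logical=[m,D,H,f,G,F,A,C]
After op 9 (swap(7, 2)): offset=2, physical=[A,H,m,D,C,f,G,F], logical=[m,D,C,f,G,F,A,H]
After op 10 (replace(2, 'c')): offset=2, physical=[A,H,m,D,c,f,G,F], logical=[m,D,c,f,G,F,A,H]
After op 11 (rotate(-2)): offset=0, physical=[A,H,m,D,c,f,G,F], logical=[A,H,m,D,c,f,G,F]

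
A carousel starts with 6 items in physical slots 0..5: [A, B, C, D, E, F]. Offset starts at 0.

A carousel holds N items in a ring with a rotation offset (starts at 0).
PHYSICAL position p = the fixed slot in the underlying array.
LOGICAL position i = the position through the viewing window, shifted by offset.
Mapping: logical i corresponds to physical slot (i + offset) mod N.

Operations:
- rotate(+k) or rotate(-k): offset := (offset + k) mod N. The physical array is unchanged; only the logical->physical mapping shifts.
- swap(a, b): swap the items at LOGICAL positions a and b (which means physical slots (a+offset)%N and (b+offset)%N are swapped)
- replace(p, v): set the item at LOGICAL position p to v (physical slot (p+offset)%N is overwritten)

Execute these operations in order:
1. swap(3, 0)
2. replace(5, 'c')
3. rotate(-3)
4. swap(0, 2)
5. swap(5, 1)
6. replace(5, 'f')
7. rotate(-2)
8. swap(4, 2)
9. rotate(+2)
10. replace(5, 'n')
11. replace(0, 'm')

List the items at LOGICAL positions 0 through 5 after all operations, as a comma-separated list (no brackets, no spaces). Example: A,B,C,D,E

After op 1 (swap(3, 0)): offset=0, physical=[D,B,C,A,E,F], logical=[D,B,C,A,E,F]
After op 2 (replace(5, 'c')): offset=0, physical=[D,B,C,A,E,c], logical=[D,B,C,A,E,c]
After op 3 (rotate(-3)): offset=3, physical=[D,B,C,A,E,c], logical=[A,E,c,D,B,C]
After op 4 (swap(0, 2)): offset=3, physical=[D,B,C,c,E,A], logical=[c,E,A,D,B,C]
After op 5 (swap(5, 1)): offset=3, physical=[D,B,E,c,C,A], logical=[c,C,A,D,B,E]
After op 6 (replace(5, 'f')): offset=3, physical=[D,B,f,c,C,A], logical=[c,C,A,D,B,f]
After op 7 (rotate(-2)): offset=1, physical=[D,B,f,c,C,A], logical=[B,f,c,C,A,D]
After op 8 (swap(4, 2)): offset=1, physical=[D,B,f,A,C,c], logical=[B,f,A,C,c,D]
After op 9 (rotate(+2)): offset=3, physical=[D,B,f,A,C,c], logical=[A,C,c,D,B,f]
After op 10 (replace(5, 'n')): offset=3, physical=[D,B,n,A,C,c], logical=[A,C,c,D,B,n]
After op 11 (replace(0, 'm')): offset=3, physical=[D,B,n,m,C,c], logical=[m,C,c,D,B,n]

Answer: m,C,c,D,B,n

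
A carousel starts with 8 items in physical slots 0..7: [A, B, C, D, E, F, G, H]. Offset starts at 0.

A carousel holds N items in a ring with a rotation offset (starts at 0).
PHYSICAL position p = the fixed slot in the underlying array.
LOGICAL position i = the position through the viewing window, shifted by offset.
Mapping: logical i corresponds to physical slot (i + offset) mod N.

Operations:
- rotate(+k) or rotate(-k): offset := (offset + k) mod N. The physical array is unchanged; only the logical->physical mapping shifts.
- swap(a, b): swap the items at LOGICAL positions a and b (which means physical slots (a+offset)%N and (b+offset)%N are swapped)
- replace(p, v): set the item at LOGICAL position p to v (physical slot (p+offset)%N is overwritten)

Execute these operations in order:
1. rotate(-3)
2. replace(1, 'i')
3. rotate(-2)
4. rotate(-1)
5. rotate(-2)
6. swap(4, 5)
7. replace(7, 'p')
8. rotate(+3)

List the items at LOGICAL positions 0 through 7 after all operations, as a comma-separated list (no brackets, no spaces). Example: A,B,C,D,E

After op 1 (rotate(-3)): offset=5, physical=[A,B,C,D,E,F,G,H], logical=[F,G,H,A,B,C,D,E]
After op 2 (replace(1, 'i')): offset=5, physical=[A,B,C,D,E,F,i,H], logical=[F,i,H,A,B,C,D,E]
After op 3 (rotate(-2)): offset=3, physical=[A,B,C,D,E,F,i,H], logical=[D,E,F,i,H,A,B,C]
After op 4 (rotate(-1)): offset=2, physical=[A,B,C,D,E,F,i,H], logical=[C,D,E,F,i,H,A,B]
After op 5 (rotate(-2)): offset=0, physical=[A,B,C,D,E,F,i,H], logical=[A,B,C,D,E,F,i,H]
After op 6 (swap(4, 5)): offset=0, physical=[A,B,C,D,F,E,i,H], logical=[A,B,C,D,F,E,i,H]
After op 7 (replace(7, 'p')): offset=0, physical=[A,B,C,D,F,E,i,p], logical=[A,B,C,D,F,E,i,p]
After op 8 (rotate(+3)): offset=3, physical=[A,B,C,D,F,E,i,p], logical=[D,F,E,i,p,A,B,C]

Answer: D,F,E,i,p,A,B,C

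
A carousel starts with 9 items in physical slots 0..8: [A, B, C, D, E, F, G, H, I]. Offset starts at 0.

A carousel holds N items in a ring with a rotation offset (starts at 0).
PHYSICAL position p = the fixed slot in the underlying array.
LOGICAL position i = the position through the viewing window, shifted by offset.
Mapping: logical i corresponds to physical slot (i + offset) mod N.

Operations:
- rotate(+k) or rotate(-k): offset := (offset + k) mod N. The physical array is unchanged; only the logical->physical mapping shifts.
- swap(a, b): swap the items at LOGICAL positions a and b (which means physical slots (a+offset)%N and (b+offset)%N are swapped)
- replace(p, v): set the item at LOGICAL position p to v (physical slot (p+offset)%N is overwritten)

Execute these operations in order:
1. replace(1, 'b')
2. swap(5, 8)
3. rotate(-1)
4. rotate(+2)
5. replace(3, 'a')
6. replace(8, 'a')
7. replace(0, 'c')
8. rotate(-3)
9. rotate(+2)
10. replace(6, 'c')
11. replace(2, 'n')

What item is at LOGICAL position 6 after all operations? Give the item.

Answer: c

Derivation:
After op 1 (replace(1, 'b')): offset=0, physical=[A,b,C,D,E,F,G,H,I], logical=[A,b,C,D,E,F,G,H,I]
After op 2 (swap(5, 8)): offset=0, physical=[A,b,C,D,E,I,G,H,F], logical=[A,b,C,D,E,I,G,H,F]
After op 3 (rotate(-1)): offset=8, physical=[A,b,C,D,E,I,G,H,F], logical=[F,A,b,C,D,E,I,G,H]
After op 4 (rotate(+2)): offset=1, physical=[A,b,C,D,E,I,G,H,F], logical=[b,C,D,E,I,G,H,F,A]
After op 5 (replace(3, 'a')): offset=1, physical=[A,b,C,D,a,I,G,H,F], logical=[b,C,D,a,I,G,H,F,A]
After op 6 (replace(8, 'a')): offset=1, physical=[a,b,C,D,a,I,G,H,F], logical=[b,C,D,a,I,G,H,F,a]
After op 7 (replace(0, 'c')): offset=1, physical=[a,c,C,D,a,I,G,H,F], logical=[c,C,D,a,I,G,H,F,a]
After op 8 (rotate(-3)): offset=7, physical=[a,c,C,D,a,I,G,H,F], logical=[H,F,a,c,C,D,a,I,G]
After op 9 (rotate(+2)): offset=0, physical=[a,c,C,D,a,I,G,H,F], logical=[a,c,C,D,a,I,G,H,F]
After op 10 (replace(6, 'c')): offset=0, physical=[a,c,C,D,a,I,c,H,F], logical=[a,c,C,D,a,I,c,H,F]
After op 11 (replace(2, 'n')): offset=0, physical=[a,c,n,D,a,I,c,H,F], logical=[a,c,n,D,a,I,c,H,F]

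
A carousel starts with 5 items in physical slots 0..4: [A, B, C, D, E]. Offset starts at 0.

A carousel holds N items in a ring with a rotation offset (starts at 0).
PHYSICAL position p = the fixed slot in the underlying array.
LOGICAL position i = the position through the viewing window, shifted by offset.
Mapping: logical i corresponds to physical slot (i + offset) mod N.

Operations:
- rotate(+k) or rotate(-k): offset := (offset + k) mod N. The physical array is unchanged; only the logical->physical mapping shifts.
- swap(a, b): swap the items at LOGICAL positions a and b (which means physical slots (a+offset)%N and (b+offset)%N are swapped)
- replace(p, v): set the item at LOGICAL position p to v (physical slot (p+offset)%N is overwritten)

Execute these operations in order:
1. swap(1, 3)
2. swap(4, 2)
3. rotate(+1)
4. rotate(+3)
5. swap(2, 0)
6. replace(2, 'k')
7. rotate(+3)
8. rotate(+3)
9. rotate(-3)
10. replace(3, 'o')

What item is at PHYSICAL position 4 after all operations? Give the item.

After op 1 (swap(1, 3)): offset=0, physical=[A,D,C,B,E], logical=[A,D,C,B,E]
After op 2 (swap(4, 2)): offset=0, physical=[A,D,E,B,C], logical=[A,D,E,B,C]
After op 3 (rotate(+1)): offset=1, physical=[A,D,E,B,C], logical=[D,E,B,C,A]
After op 4 (rotate(+3)): offset=4, physical=[A,D,E,B,C], logical=[C,A,D,E,B]
After op 5 (swap(2, 0)): offset=4, physical=[A,C,E,B,D], logical=[D,A,C,E,B]
After op 6 (replace(2, 'k')): offset=4, physical=[A,k,E,B,D], logical=[D,A,k,E,B]
After op 7 (rotate(+3)): offset=2, physical=[A,k,E,B,D], logical=[E,B,D,A,k]
After op 8 (rotate(+3)): offset=0, physical=[A,k,E,B,D], logical=[A,k,E,B,D]
After op 9 (rotate(-3)): offset=2, physical=[A,k,E,B,D], logical=[E,B,D,A,k]
After op 10 (replace(3, 'o')): offset=2, physical=[o,k,E,B,D], logical=[E,B,D,o,k]

Answer: D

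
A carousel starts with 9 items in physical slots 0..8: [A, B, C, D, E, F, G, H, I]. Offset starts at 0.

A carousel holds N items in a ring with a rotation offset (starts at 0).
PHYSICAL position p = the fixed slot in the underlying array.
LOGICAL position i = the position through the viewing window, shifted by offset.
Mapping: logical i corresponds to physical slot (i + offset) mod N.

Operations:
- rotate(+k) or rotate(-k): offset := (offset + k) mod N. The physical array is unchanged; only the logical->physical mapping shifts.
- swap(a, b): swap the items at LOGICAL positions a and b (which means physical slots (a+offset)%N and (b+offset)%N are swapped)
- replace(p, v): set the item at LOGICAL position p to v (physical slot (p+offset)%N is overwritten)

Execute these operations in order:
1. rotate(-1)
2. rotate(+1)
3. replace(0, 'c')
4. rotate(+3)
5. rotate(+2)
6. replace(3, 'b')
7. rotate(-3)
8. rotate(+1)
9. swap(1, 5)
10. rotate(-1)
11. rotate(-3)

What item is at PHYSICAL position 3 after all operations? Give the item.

Answer: D

Derivation:
After op 1 (rotate(-1)): offset=8, physical=[A,B,C,D,E,F,G,H,I], logical=[I,A,B,C,D,E,F,G,H]
After op 2 (rotate(+1)): offset=0, physical=[A,B,C,D,E,F,G,H,I], logical=[A,B,C,D,E,F,G,H,I]
After op 3 (replace(0, 'c')): offset=0, physical=[c,B,C,D,E,F,G,H,I], logical=[c,B,C,D,E,F,G,H,I]
After op 4 (rotate(+3)): offset=3, physical=[c,B,C,D,E,F,G,H,I], logical=[D,E,F,G,H,I,c,B,C]
After op 5 (rotate(+2)): offset=5, physical=[c,B,C,D,E,F,G,H,I], logical=[F,G,H,I,c,B,C,D,E]
After op 6 (replace(3, 'b')): offset=5, physical=[c,B,C,D,E,F,G,H,b], logical=[F,G,H,b,c,B,C,D,E]
After op 7 (rotate(-3)): offset=2, physical=[c,B,C,D,E,F,G,H,b], logical=[C,D,E,F,G,H,b,c,B]
After op 8 (rotate(+1)): offset=3, physical=[c,B,C,D,E,F,G,H,b], logical=[D,E,F,G,H,b,c,B,C]
After op 9 (swap(1, 5)): offset=3, physical=[c,B,C,D,b,F,G,H,E], logical=[D,b,F,G,H,E,c,B,C]
After op 10 (rotate(-1)): offset=2, physical=[c,B,C,D,b,F,G,H,E], logical=[C,D,b,F,G,H,E,c,B]
After op 11 (rotate(-3)): offset=8, physical=[c,B,C,D,b,F,G,H,E], logical=[E,c,B,C,D,b,F,G,H]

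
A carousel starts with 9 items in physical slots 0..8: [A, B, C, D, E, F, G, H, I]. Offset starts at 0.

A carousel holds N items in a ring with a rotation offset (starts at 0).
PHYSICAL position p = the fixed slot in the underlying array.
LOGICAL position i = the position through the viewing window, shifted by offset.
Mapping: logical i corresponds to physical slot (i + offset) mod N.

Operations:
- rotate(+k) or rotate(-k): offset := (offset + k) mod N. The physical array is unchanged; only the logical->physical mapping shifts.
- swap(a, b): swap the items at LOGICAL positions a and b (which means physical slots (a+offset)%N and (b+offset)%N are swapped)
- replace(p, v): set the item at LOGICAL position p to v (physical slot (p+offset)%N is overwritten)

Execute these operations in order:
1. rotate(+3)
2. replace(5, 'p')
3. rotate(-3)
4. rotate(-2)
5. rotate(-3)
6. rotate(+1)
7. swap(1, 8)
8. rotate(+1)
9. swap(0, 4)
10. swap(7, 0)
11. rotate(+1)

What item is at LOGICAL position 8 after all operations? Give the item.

Answer: G

Derivation:
After op 1 (rotate(+3)): offset=3, physical=[A,B,C,D,E,F,G,H,I], logical=[D,E,F,G,H,I,A,B,C]
After op 2 (replace(5, 'p')): offset=3, physical=[A,B,C,D,E,F,G,H,p], logical=[D,E,F,G,H,p,A,B,C]
After op 3 (rotate(-3)): offset=0, physical=[A,B,C,D,E,F,G,H,p], logical=[A,B,C,D,E,F,G,H,p]
After op 4 (rotate(-2)): offset=7, physical=[A,B,C,D,E,F,G,H,p], logical=[H,p,A,B,C,D,E,F,G]
After op 5 (rotate(-3)): offset=4, physical=[A,B,C,D,E,F,G,H,p], logical=[E,F,G,H,p,A,B,C,D]
After op 6 (rotate(+1)): offset=5, physical=[A,B,C,D,E,F,G,H,p], logical=[F,G,H,p,A,B,C,D,E]
After op 7 (swap(1, 8)): offset=5, physical=[A,B,C,D,G,F,E,H,p], logical=[F,E,H,p,A,B,C,D,G]
After op 8 (rotate(+1)): offset=6, physical=[A,B,C,D,G,F,E,H,p], logical=[E,H,p,A,B,C,D,G,F]
After op 9 (swap(0, 4)): offset=6, physical=[A,E,C,D,G,F,B,H,p], logical=[B,H,p,A,E,C,D,G,F]
After op 10 (swap(7, 0)): offset=6, physical=[A,E,C,D,B,F,G,H,p], logical=[G,H,p,A,E,C,D,B,F]
After op 11 (rotate(+1)): offset=7, physical=[A,E,C,D,B,F,G,H,p], logical=[H,p,A,E,C,D,B,F,G]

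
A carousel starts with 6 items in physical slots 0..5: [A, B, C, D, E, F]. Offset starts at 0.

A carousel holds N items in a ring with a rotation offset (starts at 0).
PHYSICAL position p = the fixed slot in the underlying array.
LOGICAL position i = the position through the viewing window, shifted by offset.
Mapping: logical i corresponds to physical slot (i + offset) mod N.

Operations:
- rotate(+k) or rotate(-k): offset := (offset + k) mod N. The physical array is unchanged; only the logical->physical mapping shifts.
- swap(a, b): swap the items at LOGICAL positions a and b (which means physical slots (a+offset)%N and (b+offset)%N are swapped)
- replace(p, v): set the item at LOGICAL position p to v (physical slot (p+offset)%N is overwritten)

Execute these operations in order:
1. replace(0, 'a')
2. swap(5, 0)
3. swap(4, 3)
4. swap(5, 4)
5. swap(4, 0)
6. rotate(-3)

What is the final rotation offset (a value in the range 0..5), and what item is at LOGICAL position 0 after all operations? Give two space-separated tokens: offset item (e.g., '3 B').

After op 1 (replace(0, 'a')): offset=0, physical=[a,B,C,D,E,F], logical=[a,B,C,D,E,F]
After op 2 (swap(5, 0)): offset=0, physical=[F,B,C,D,E,a], logical=[F,B,C,D,E,a]
After op 3 (swap(4, 3)): offset=0, physical=[F,B,C,E,D,a], logical=[F,B,C,E,D,a]
After op 4 (swap(5, 4)): offset=0, physical=[F,B,C,E,a,D], logical=[F,B,C,E,a,D]
After op 5 (swap(4, 0)): offset=0, physical=[a,B,C,E,F,D], logical=[a,B,C,E,F,D]
After op 6 (rotate(-3)): offset=3, physical=[a,B,C,E,F,D], logical=[E,F,D,a,B,C]

Answer: 3 E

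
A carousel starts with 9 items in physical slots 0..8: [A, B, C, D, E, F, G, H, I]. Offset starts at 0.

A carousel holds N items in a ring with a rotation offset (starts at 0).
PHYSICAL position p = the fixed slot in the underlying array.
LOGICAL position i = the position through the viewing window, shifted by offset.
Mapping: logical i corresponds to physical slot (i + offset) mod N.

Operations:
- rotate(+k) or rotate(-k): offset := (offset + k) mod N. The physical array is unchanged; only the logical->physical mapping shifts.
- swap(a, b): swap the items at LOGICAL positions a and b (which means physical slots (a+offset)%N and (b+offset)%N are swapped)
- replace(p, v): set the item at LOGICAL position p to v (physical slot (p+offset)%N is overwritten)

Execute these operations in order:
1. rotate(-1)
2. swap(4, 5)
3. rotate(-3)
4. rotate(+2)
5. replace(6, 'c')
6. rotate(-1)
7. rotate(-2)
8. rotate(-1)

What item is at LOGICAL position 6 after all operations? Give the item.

After op 1 (rotate(-1)): offset=8, physical=[A,B,C,D,E,F,G,H,I], logical=[I,A,B,C,D,E,F,G,H]
After op 2 (swap(4, 5)): offset=8, physical=[A,B,C,E,D,F,G,H,I], logical=[I,A,B,C,E,D,F,G,H]
After op 3 (rotate(-3)): offset=5, physical=[A,B,C,E,D,F,G,H,I], logical=[F,G,H,I,A,B,C,E,D]
After op 4 (rotate(+2)): offset=7, physical=[A,B,C,E,D,F,G,H,I], logical=[H,I,A,B,C,E,D,F,G]
After op 5 (replace(6, 'c')): offset=7, physical=[A,B,C,E,c,F,G,H,I], logical=[H,I,A,B,C,E,c,F,G]
After op 6 (rotate(-1)): offset=6, physical=[A,B,C,E,c,F,G,H,I], logical=[G,H,I,A,B,C,E,c,F]
After op 7 (rotate(-2)): offset=4, physical=[A,B,C,E,c,F,G,H,I], logical=[c,F,G,H,I,A,B,C,E]
After op 8 (rotate(-1)): offset=3, physical=[A,B,C,E,c,F,G,H,I], logical=[E,c,F,G,H,I,A,B,C]

Answer: A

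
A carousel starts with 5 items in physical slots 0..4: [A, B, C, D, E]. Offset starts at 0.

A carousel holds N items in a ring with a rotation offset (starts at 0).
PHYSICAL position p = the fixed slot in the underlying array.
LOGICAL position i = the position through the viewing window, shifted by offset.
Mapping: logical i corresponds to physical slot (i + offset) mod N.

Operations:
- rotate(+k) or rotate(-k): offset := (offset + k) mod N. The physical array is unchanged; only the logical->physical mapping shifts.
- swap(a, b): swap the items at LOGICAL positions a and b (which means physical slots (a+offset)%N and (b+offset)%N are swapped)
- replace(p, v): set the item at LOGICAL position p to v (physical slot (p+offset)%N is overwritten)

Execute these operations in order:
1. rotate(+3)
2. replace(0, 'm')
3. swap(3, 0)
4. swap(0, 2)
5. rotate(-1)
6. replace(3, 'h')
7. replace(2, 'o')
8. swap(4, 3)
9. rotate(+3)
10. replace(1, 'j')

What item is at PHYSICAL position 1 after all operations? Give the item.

Answer: j

Derivation:
After op 1 (rotate(+3)): offset=3, physical=[A,B,C,D,E], logical=[D,E,A,B,C]
After op 2 (replace(0, 'm')): offset=3, physical=[A,B,C,m,E], logical=[m,E,A,B,C]
After op 3 (swap(3, 0)): offset=3, physical=[A,m,C,B,E], logical=[B,E,A,m,C]
After op 4 (swap(0, 2)): offset=3, physical=[B,m,C,A,E], logical=[A,E,B,m,C]
After op 5 (rotate(-1)): offset=2, physical=[B,m,C,A,E], logical=[C,A,E,B,m]
After op 6 (replace(3, 'h')): offset=2, physical=[h,m,C,A,E], logical=[C,A,E,h,m]
After op 7 (replace(2, 'o')): offset=2, physical=[h,m,C,A,o], logical=[C,A,o,h,m]
After op 8 (swap(4, 3)): offset=2, physical=[m,h,C,A,o], logical=[C,A,o,m,h]
After op 9 (rotate(+3)): offset=0, physical=[m,h,C,A,o], logical=[m,h,C,A,o]
After op 10 (replace(1, 'j')): offset=0, physical=[m,j,C,A,o], logical=[m,j,C,A,o]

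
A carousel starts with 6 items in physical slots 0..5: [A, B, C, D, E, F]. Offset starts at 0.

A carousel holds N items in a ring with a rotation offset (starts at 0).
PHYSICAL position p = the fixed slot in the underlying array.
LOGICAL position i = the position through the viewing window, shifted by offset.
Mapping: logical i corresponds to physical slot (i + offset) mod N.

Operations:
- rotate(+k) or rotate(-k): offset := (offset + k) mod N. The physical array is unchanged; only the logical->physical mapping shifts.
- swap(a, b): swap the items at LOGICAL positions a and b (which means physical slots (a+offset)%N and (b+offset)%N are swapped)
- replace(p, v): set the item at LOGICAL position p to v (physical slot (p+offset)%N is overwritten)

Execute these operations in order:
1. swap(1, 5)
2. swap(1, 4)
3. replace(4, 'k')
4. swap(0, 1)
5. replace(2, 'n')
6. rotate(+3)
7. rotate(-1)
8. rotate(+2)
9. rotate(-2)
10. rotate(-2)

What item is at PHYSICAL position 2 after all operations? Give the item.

After op 1 (swap(1, 5)): offset=0, physical=[A,F,C,D,E,B], logical=[A,F,C,D,E,B]
After op 2 (swap(1, 4)): offset=0, physical=[A,E,C,D,F,B], logical=[A,E,C,D,F,B]
After op 3 (replace(4, 'k')): offset=0, physical=[A,E,C,D,k,B], logical=[A,E,C,D,k,B]
After op 4 (swap(0, 1)): offset=0, physical=[E,A,C,D,k,B], logical=[E,A,C,D,k,B]
After op 5 (replace(2, 'n')): offset=0, physical=[E,A,n,D,k,B], logical=[E,A,n,D,k,B]
After op 6 (rotate(+3)): offset=3, physical=[E,A,n,D,k,B], logical=[D,k,B,E,A,n]
After op 7 (rotate(-1)): offset=2, physical=[E,A,n,D,k,B], logical=[n,D,k,B,E,A]
After op 8 (rotate(+2)): offset=4, physical=[E,A,n,D,k,B], logical=[k,B,E,A,n,D]
After op 9 (rotate(-2)): offset=2, physical=[E,A,n,D,k,B], logical=[n,D,k,B,E,A]
After op 10 (rotate(-2)): offset=0, physical=[E,A,n,D,k,B], logical=[E,A,n,D,k,B]

Answer: n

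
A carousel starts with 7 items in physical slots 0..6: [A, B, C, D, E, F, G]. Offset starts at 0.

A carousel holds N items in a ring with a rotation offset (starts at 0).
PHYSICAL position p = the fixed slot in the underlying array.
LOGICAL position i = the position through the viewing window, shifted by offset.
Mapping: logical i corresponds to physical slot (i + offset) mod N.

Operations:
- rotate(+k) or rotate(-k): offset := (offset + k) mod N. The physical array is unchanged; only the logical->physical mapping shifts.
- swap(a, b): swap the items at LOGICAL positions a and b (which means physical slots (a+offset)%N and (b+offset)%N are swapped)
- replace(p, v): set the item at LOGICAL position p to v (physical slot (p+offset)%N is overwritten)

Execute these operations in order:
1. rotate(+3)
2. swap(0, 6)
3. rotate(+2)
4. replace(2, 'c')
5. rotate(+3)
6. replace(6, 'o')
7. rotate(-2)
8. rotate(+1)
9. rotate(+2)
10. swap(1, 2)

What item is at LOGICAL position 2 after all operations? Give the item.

Answer: C

Derivation:
After op 1 (rotate(+3)): offset=3, physical=[A,B,C,D,E,F,G], logical=[D,E,F,G,A,B,C]
After op 2 (swap(0, 6)): offset=3, physical=[A,B,D,C,E,F,G], logical=[C,E,F,G,A,B,D]
After op 3 (rotate(+2)): offset=5, physical=[A,B,D,C,E,F,G], logical=[F,G,A,B,D,C,E]
After op 4 (replace(2, 'c')): offset=5, physical=[c,B,D,C,E,F,G], logical=[F,G,c,B,D,C,E]
After op 5 (rotate(+3)): offset=1, physical=[c,B,D,C,E,F,G], logical=[B,D,C,E,F,G,c]
After op 6 (replace(6, 'o')): offset=1, physical=[o,B,D,C,E,F,G], logical=[B,D,C,E,F,G,o]
After op 7 (rotate(-2)): offset=6, physical=[o,B,D,C,E,F,G], logical=[G,o,B,D,C,E,F]
After op 8 (rotate(+1)): offset=0, physical=[o,B,D,C,E,F,G], logical=[o,B,D,C,E,F,G]
After op 9 (rotate(+2)): offset=2, physical=[o,B,D,C,E,F,G], logical=[D,C,E,F,G,o,B]
After op 10 (swap(1, 2)): offset=2, physical=[o,B,D,E,C,F,G], logical=[D,E,C,F,G,o,B]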